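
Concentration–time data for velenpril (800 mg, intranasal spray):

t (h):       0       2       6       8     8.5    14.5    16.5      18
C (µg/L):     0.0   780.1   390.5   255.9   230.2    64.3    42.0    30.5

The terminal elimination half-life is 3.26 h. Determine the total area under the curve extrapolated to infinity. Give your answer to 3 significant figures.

AUC = 5080 µg/L·h

Trapezoidal AUC_0→18:
  [0→2]: (0.0+780.1)/2 × 2 = 780.1
  [2→6]: (780.1+390.5)/2 × 4 = 2341.2
  [6→8]: (390.5+255.9)/2 × 2 = 646.4
  [8→8.5]: (255.9+230.2)/2 × 0.5 = 121.525
  [8.5→14.5]: (230.2+64.3)/2 × 6 = 883.5
  [14.5→16.5]: (64.3+42.0)/2 × 2 = 106.3
  [16.5→18]: (42.0+30.5)/2 × 1.5 = 54.375
  Sum = 4933.4 µg/L·h
k_e = ln2 / t½ = 0.693147 / 3.26 = 0.2126 h^-1
Extrapolated tail: C_last / k_e = 30.5 / 0.2126 = 143.462
AUC_0→∞ = 4933.4 + 143.462 = 5076.862 µg/L·h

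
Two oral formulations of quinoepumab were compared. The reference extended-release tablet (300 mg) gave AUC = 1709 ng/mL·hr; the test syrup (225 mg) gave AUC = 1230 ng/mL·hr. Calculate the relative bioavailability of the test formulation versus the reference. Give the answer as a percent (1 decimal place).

F_rel = 96.0%

F_rel = (AUC_test/D_test) / (AUC_ref/D_ref)
      = (1230/225) / (1709/300)
      = 5.46667 / 5.69667 = 0.9596 = 95.96%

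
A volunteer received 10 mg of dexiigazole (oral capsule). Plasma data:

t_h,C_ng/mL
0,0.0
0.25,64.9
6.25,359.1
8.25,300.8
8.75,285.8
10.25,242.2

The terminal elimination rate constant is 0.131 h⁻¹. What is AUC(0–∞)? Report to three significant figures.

Trapezoidal AUC_0→10.25:
  [0→0.25]: (0.0+64.9)/2 × 0.25 = 8.1125
  [0.25→6.25]: (64.9+359.1)/2 × 6 = 1272.0
  [6.25→8.25]: (359.1+300.8)/2 × 2 = 659.9
  [8.25→8.75]: (300.8+285.8)/2 × 0.5 = 146.65
  [8.75→10.25]: (285.8+242.2)/2 × 1.5 = 396.0
  Sum = 2482.6625 ng/mL·h
Extrapolated tail: C_last / k_e = 242.2 / 0.131 = 1848.855
AUC_0→∞ = 2482.6625 + 1848.855 = 4331.5175 ng/mL·h

AUC = 4330 ng/mL·h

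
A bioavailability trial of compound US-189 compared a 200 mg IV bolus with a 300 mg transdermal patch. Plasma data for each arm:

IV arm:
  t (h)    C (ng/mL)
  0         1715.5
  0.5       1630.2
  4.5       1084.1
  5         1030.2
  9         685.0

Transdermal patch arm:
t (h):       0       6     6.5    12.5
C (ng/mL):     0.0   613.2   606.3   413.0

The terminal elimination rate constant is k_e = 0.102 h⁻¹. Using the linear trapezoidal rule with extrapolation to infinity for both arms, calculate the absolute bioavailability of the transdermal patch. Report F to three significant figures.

Trapezoidal AUC_0→9 (IV):
  [0→0.5]: (1715.5+1630.2)/2 × 0.5 = 836.425
  [0.5→4.5]: (1630.2+1084.1)/2 × 4 = 5428.6
  [4.5→5]: (1084.1+1030.2)/2 × 0.5 = 528.575
  [5→9]: (1030.2+685.0)/2 × 4 = 3430.4
  Sum = 10224.0 ng/mL·h
IV tail: 685.0/0.102 = 6715.686; AUC_iv,0→∞ = 10224.0 + 6715.686 = 16939.686 ng/mL·h
Trapezoidal AUC_0→12.5 (transdermal patch):
  [0→6]: (0.0+613.2)/2 × 6 = 1839.6
  [6→6.5]: (613.2+606.3)/2 × 0.5 = 304.875
  [6.5→12.5]: (606.3+413.0)/2 × 6 = 3057.9
  Sum = 5202.375 ng/mL·h
transdermal patch tail: 413.0/0.102 = 4049.020; AUC_ev,0→∞ = 5202.375 + 4049.020 = 9251.395 ng/mL·h
F = (AUC_ev/D_ev)/(AUC_iv/D_iv) = (9251.395/300)/(16939.686/200) = 30.838/84.69843 = 0.3641

F = 0.364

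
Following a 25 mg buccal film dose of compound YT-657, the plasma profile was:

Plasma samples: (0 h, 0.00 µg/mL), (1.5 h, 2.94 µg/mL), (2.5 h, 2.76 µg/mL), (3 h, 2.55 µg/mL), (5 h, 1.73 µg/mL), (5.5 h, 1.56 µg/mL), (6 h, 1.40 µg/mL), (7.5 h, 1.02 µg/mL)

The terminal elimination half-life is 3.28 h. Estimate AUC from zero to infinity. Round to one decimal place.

Trapezoidal AUC_0→7.5:
  [0→1.5]: (0.00+2.94)/2 × 1.5 = 2.205
  [1.5→2.5]: (2.94+2.76)/2 × 1 = 2.85
  [2.5→3]: (2.76+2.55)/2 × 0.5 = 1.3275
  [3→5]: (2.55+1.73)/2 × 2 = 4.28
  [5→5.5]: (1.73+1.56)/2 × 0.5 = 0.8225
  [5.5→6]: (1.56+1.40)/2 × 0.5 = 0.74
  [6→7.5]: (1.40+1.02)/2 × 1.5 = 1.815
  Sum = 14.04 µg/mL·h
k_e = ln2 / t½ = 0.693147 / 3.28 = 0.2113 h^-1
Extrapolated tail: C_last / k_e = 1.02 / 0.2113 = 4.827
AUC_0→∞ = 14.04 + 4.827 = 18.867 µg/mL·h

AUC = 18.9 µg/mL·h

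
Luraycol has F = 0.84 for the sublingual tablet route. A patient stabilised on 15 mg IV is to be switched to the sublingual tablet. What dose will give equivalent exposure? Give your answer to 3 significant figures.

D_sublingual = 17.9 mg

For equal systemic exposure: F × D_ev = D_iv
D_ev = D_iv / F = 15 / 0.84 = 17.8571 mg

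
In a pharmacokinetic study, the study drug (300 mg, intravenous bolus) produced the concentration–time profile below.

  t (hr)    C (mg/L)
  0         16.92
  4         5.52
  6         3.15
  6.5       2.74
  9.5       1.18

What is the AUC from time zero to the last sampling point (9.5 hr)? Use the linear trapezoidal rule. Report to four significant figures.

Trapezoidal AUC_0→9.5:
  [0→4]: (16.92+5.52)/2 × 4 = 44.88
  [4→6]: (5.52+3.15)/2 × 2 = 8.67
  [6→6.5]: (3.15+2.74)/2 × 0.5 = 1.4725
  [6.5→9.5]: (2.74+1.18)/2 × 3 = 5.88
  Sum = 60.9025 mg/L·hr

AUC = 60.90 mg/L·hr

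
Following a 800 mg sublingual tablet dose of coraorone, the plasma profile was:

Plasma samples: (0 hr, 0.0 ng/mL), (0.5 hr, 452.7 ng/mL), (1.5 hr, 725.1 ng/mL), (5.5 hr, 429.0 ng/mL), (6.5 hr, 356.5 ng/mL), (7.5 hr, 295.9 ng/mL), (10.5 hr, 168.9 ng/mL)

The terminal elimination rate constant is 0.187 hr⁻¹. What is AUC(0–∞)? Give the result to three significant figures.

AUC = 5330 ng/mL·hr

Trapezoidal AUC_0→10.5:
  [0→0.5]: (0.0+452.7)/2 × 0.5 = 113.175
  [0.5→1.5]: (452.7+725.1)/2 × 1 = 588.9
  [1.5→5.5]: (725.1+429.0)/2 × 4 = 2308.2
  [5.5→6.5]: (429.0+356.5)/2 × 1 = 392.75
  [6.5→7.5]: (356.5+295.9)/2 × 1 = 326.2
  [7.5→10.5]: (295.9+168.9)/2 × 3 = 697.2
  Sum = 4426.425 ng/mL·hr
Extrapolated tail: C_last / k_e = 168.9 / 0.187 = 903.209
AUC_0→∞ = 4426.425 + 903.209 = 5329.634 ng/mL·hr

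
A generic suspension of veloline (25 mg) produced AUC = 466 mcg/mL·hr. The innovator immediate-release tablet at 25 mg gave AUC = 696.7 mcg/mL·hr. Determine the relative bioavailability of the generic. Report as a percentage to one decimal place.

F_rel = 66.9%

F_rel = (AUC_test/D_test) / (AUC_ref/D_ref)
      = (466/25) / (696.7/25)
      = 18.64 / 27.868 = 0.6689 = 66.89%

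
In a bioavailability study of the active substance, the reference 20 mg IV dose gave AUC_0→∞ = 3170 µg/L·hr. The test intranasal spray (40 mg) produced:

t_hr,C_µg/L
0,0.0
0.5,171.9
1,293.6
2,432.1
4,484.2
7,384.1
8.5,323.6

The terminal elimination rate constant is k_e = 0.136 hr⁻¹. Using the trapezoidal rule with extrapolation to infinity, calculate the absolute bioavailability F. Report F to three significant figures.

F = 0.891

Trapezoidal AUC_0→8.5 (intranasal spray):
  [0→0.5]: (0.0+171.9)/2 × 0.5 = 42.975
  [0.5→1]: (171.9+293.6)/2 × 0.5 = 116.375
  [1→2]: (293.6+432.1)/2 × 1 = 362.85
  [2→4]: (432.1+484.2)/2 × 2 = 916.3
  [4→7]: (484.2+384.1)/2 × 3 = 1302.45
  [7→8.5]: (384.1+323.6)/2 × 1.5 = 530.775
  Sum = 3271.725 µg/L·hr
Tail: C_last/k_e = 323.6/0.136 = 2379.412
AUC_0→∞ (intranasal spray) = 3271.725 + 2379.412 = 5651.137 µg/L·hr
F = (AUC_ev/D_ev)/(AUC_iv/D_iv) = (5651.137/40)/(3170/20) = 141.278/158.5 = 0.8913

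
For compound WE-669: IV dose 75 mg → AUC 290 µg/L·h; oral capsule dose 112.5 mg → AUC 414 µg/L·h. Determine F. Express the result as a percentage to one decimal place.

F = 95.2%

F = (AUC_ev / D_ev) / (AUC_iv / D_iv)
  = (414/112.5) / (290/75)
  = 3.68 / 3.86667 = 0.9517
  = 95.17%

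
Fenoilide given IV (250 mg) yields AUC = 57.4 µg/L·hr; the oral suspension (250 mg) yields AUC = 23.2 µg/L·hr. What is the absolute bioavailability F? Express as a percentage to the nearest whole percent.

F = (AUC_ev / D_ev) / (AUC_iv / D_iv)
  = (23.2/250) / (57.4/250)
  = 0.0928 / 0.2296 = 0.4042
  = 40.42%

F = 40%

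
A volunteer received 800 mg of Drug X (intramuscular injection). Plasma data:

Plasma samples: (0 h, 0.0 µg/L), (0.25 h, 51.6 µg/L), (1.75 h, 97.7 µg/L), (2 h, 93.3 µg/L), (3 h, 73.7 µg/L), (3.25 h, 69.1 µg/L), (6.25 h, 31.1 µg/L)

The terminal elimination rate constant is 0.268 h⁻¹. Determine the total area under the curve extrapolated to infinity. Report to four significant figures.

AUC = 510.0 µg/L·h

Trapezoidal AUC_0→6.25:
  [0→0.25]: (0.0+51.6)/2 × 0.25 = 6.45
  [0.25→1.75]: (51.6+97.7)/2 × 1.5 = 111.975
  [1.75→2]: (97.7+93.3)/2 × 0.25 = 23.875
  [2→3]: (93.3+73.7)/2 × 1 = 83.5
  [3→3.25]: (73.7+69.1)/2 × 0.25 = 17.85
  [3.25→6.25]: (69.1+31.1)/2 × 3 = 150.3
  Sum = 393.95 µg/L·h
Extrapolated tail: C_last / k_e = 31.1 / 0.268 = 116.045
AUC_0→∞ = 393.95 + 116.045 = 509.995 µg/L·h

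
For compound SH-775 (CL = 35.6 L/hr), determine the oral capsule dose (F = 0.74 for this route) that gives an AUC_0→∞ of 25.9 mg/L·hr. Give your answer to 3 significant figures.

Dose = CL × AUC_0→∞ / F
     = 35.6 × 25.9 / 0.74 = 1246 mg

Dose = 1250 mg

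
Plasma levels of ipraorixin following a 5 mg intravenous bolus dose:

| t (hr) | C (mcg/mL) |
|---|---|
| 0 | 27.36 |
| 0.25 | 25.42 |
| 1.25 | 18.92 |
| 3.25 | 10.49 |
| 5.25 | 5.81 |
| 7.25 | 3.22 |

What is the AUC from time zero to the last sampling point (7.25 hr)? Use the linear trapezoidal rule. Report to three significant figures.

Trapezoidal AUC_0→7.25:
  [0→0.25]: (27.36+25.42)/2 × 0.25 = 6.5975
  [0.25→1.25]: (25.42+18.92)/2 × 1 = 22.17
  [1.25→3.25]: (18.92+10.49)/2 × 2 = 29.41
  [3.25→5.25]: (10.49+5.81)/2 × 2 = 16.3
  [5.25→7.25]: (5.81+3.22)/2 × 2 = 9.03
  Sum = 83.5075 mcg/mL·hr

AUC = 83.5 mcg/mL·hr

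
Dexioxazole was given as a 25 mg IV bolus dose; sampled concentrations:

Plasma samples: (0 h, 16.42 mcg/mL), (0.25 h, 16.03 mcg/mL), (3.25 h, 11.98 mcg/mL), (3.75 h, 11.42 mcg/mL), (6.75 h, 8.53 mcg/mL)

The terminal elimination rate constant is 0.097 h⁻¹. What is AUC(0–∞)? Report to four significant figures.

Trapezoidal AUC_0→6.75:
  [0→0.25]: (16.42+16.03)/2 × 0.25 = 4.05625
  [0.25→3.25]: (16.03+11.98)/2 × 3 = 42.015
  [3.25→3.75]: (11.98+11.42)/2 × 0.5 = 5.85
  [3.75→6.75]: (11.42+8.53)/2 × 3 = 29.925
  Sum = 81.84625 mcg/mL·h
Extrapolated tail: C_last / k_e = 8.53 / 0.097 = 87.938
AUC_0→∞ = 81.84625 + 87.938 = 169.78425 mcg/mL·h

AUC = 169.8 mcg/mL·h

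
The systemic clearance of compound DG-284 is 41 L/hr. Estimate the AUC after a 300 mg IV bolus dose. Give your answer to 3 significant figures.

AUC = 7.32 mg/L·hr

AUC_0→∞ = Dose_iv / CL
        = 300 / 41 = 7.31707 mg/L·hr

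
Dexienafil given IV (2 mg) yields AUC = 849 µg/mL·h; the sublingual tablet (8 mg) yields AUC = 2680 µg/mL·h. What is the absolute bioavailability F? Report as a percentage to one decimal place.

F = (AUC_ev / D_ev) / (AUC_iv / D_iv)
  = (2680/8) / (849/2)
  = 335 / 424.5 = 0.7892
  = 78.92%

F = 78.9%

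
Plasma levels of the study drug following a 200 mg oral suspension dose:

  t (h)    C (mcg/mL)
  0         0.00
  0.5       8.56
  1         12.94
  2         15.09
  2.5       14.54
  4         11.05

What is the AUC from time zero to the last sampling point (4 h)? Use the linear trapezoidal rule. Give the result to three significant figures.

AUC = 48.1 mcg/mL·h

Trapezoidal AUC_0→4:
  [0→0.5]: (0.00+8.56)/2 × 0.5 = 2.14
  [0.5→1]: (8.56+12.94)/2 × 0.5 = 5.375
  [1→2]: (12.94+15.09)/2 × 1 = 14.015
  [2→2.5]: (15.09+14.54)/2 × 0.5 = 7.4075
  [2.5→4]: (14.54+11.05)/2 × 1.5 = 19.1925
  Sum = 48.13 mcg/mL·h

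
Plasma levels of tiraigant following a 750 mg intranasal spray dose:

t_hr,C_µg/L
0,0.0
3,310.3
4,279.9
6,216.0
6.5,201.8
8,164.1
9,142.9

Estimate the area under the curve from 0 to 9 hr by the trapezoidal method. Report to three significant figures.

Trapezoidal AUC_0→9:
  [0→3]: (0.0+310.3)/2 × 3 = 465.45
  [3→4]: (310.3+279.9)/2 × 1 = 295.1
  [4→6]: (279.9+216.0)/2 × 2 = 495.9
  [6→6.5]: (216.0+201.8)/2 × 0.5 = 104.45
  [6.5→8]: (201.8+164.1)/2 × 1.5 = 274.425
  [8→9]: (164.1+142.9)/2 × 1 = 153.5
  Sum = 1788.825 µg/L·hr

AUC = 1790 µg/L·hr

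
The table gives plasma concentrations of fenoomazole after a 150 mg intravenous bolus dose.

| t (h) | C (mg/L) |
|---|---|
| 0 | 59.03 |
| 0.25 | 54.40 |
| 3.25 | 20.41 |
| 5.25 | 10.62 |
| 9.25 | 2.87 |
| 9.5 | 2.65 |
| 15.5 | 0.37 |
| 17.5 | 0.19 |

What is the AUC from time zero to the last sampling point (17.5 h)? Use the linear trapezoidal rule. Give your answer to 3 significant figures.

Trapezoidal AUC_0→17.5:
  [0→0.25]: (59.03+54.40)/2 × 0.25 = 14.17875
  [0.25→3.25]: (54.40+20.41)/2 × 3 = 112.215
  [3.25→5.25]: (20.41+10.62)/2 × 2 = 31.03
  [5.25→9.25]: (10.62+2.87)/2 × 4 = 26.98
  [9.25→9.5]: (2.87+2.65)/2 × 0.25 = 0.69
  [9.5→15.5]: (2.65+0.37)/2 × 6 = 9.06
  [15.5→17.5]: (0.37+0.19)/2 × 2 = 0.56
  Sum = 194.71375 mg/L·h

AUC = 195 mg/L·h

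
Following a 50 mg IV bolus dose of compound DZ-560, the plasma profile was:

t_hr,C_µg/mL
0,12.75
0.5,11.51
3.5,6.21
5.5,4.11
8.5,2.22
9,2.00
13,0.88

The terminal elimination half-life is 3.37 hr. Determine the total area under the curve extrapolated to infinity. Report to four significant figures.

Trapezoidal AUC_0→13:
  [0→0.5]: (12.75+11.51)/2 × 0.5 = 6.065
  [0.5→3.5]: (11.51+6.21)/2 × 3 = 26.58
  [3.5→5.5]: (6.21+4.11)/2 × 2 = 10.32
  [5.5→8.5]: (4.11+2.22)/2 × 3 = 9.495
  [8.5→9]: (2.22+2.00)/2 × 0.5 = 1.055
  [9→13]: (2.00+0.88)/2 × 4 = 5.76
  Sum = 59.275 µg/mL·hr
k_e = ln2 / t½ = 0.693147 / 3.37 = 0.2057 hr^-1
Extrapolated tail: C_last / k_e = 0.88 / 0.2057 = 4.278
AUC_0→∞ = 59.275 + 4.278 = 63.553 µg/mL·hr

AUC = 63.55 µg/mL·hr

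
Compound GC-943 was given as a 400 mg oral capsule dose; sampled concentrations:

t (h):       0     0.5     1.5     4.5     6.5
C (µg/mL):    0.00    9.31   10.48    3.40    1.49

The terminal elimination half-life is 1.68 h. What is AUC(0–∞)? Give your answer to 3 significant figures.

Trapezoidal AUC_0→6.5:
  [0→0.5]: (0.00+9.31)/2 × 0.5 = 2.3275
  [0.5→1.5]: (9.31+10.48)/2 × 1 = 9.895
  [1.5→4.5]: (10.48+3.40)/2 × 3 = 20.82
  [4.5→6.5]: (3.40+1.49)/2 × 2 = 4.89
  Sum = 37.9325 µg/mL·h
k_e = ln2 / t½ = 0.693147 / 1.68 = 0.4126 h^-1
Extrapolated tail: C_last / k_e = 1.49 / 0.4126 = 3.611
AUC_0→∞ = 37.9325 + 3.611 = 41.5435 µg/mL·h

AUC = 41.5 µg/mL·h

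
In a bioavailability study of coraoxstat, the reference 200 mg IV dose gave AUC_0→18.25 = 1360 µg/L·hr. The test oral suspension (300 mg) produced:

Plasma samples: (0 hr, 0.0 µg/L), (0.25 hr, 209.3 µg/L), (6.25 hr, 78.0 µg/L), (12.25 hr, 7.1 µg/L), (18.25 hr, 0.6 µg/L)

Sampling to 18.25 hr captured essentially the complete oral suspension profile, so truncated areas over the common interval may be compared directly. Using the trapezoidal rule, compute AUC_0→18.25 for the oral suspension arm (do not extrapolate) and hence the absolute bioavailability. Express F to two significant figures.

Trapezoidal AUC_0→18.25 (oral suspension):
  [0→0.25]: (0.0+209.3)/2 × 0.25 = 26.1625
  [0.25→6.25]: (209.3+78.0)/2 × 6 = 861.9
  [6.25→12.25]: (78.0+7.1)/2 × 6 = 255.3
  [12.25→18.25]: (7.1+0.6)/2 × 6 = 23.1
  Sum = 1166.4625 µg/L·hr
F = (AUC_ev/D_ev)/(AUC_iv/D_iv) = (1166.4625/300)/(1360/200) = 3.88821/6.8 = 0.5718

F = 0.57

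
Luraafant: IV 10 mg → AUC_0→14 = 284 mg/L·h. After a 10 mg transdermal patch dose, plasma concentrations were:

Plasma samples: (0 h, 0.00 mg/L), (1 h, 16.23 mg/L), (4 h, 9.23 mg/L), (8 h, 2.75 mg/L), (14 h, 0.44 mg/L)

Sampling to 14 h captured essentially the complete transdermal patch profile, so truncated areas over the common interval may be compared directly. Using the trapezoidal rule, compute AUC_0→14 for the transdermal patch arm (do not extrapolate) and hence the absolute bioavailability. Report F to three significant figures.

Trapezoidal AUC_0→14 (transdermal patch):
  [0→1]: (0.00+16.23)/2 × 1 = 8.115
  [1→4]: (16.23+9.23)/2 × 3 = 38.19
  [4→8]: (9.23+2.75)/2 × 4 = 23.96
  [8→14]: (2.75+0.44)/2 × 6 = 9.57
  Sum = 79.835 mg/L·h
F = (AUC_ev/D_ev)/(AUC_iv/D_iv) = (79.835/10)/(284/10) = 7.9835/28.4 = 0.2811

F = 0.281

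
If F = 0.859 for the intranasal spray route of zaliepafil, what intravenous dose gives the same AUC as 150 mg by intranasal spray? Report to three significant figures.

Systemic exposure from an extravascular dose = F × D_ev, so the equivalent IV dose is F × D_ev.
D_iv = F × D_ev = 0.859 × 150 = 128.85 mg

D_iv = 129 mg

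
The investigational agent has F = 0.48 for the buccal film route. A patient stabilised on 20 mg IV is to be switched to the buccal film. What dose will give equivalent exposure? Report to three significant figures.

For equal systemic exposure: F × D_ev = D_iv
D_ev = D_iv / F = 20 / 0.48 = 41.6667 mg

D_buccal = 41.7 mg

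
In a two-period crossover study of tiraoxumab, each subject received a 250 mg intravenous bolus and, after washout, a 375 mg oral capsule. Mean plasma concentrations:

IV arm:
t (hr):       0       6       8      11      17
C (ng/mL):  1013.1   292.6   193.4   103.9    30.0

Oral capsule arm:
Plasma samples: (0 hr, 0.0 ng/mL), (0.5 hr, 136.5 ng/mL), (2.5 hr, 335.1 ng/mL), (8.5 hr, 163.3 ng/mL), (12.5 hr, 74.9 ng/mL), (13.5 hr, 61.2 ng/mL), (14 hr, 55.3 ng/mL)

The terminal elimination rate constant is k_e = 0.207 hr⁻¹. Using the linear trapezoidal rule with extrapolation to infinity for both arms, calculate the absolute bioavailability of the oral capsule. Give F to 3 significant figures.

Trapezoidal AUC_0→17 (IV):
  [0→6]: (1013.1+292.6)/2 × 6 = 3917.1
  [6→8]: (292.6+193.4)/2 × 2 = 486.0
  [8→11]: (193.4+103.9)/2 × 3 = 445.95
  [11→17]: (103.9+30.0)/2 × 6 = 401.7
  Sum = 5250.75 ng/mL·hr
IV tail: 30.0/0.207 = 144.928; AUC_iv,0→∞ = 5250.75 + 144.928 = 5395.678 ng/mL·hr
Trapezoidal AUC_0→14 (oral capsule):
  [0→0.5]: (0.0+136.5)/2 × 0.5 = 34.125
  [0.5→2.5]: (136.5+335.1)/2 × 2 = 471.6
  [2.5→8.5]: (335.1+163.3)/2 × 6 = 1495.2
  [8.5→12.5]: (163.3+74.9)/2 × 4 = 476.4
  [12.5→13.5]: (74.9+61.2)/2 × 1 = 68.05
  [13.5→14]: (61.2+55.3)/2 × 0.5 = 29.125
  Sum = 2574.5 ng/mL·hr
oral capsule tail: 55.3/0.207 = 267.150; AUC_ev,0→∞ = 2574.5 + 267.150 = 2841.65 ng/mL·hr
F = (AUC_ev/D_ev)/(AUC_iv/D_iv) = (2841.65/375)/(5395.678/250) = 7.57773/21.582712 = 0.3511

F = 0.351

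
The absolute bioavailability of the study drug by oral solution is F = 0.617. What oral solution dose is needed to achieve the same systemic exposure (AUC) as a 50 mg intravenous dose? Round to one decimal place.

For equal systemic exposure: F × D_ev = D_iv
D_ev = D_iv / F = 50 / 0.617 = 81.0373 mg

D_oral = 81.0 mg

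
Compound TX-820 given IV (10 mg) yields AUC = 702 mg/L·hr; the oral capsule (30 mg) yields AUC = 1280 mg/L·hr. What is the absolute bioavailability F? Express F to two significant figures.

F = (AUC_ev / D_ev) / (AUC_iv / D_iv)
  = (1280/30) / (702/10)
  = 42.6667 / 70.2 = 0.6078

F = 0.61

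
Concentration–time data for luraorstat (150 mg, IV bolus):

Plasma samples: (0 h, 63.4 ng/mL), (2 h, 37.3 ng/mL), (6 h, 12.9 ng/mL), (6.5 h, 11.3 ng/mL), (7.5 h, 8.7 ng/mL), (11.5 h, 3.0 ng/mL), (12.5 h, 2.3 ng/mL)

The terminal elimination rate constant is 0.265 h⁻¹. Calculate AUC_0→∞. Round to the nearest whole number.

Trapezoidal AUC_0→12.5:
  [0→2]: (63.4+37.3)/2 × 2 = 100.7
  [2→6]: (37.3+12.9)/2 × 4 = 100.4
  [6→6.5]: (12.9+11.3)/2 × 0.5 = 6.05
  [6.5→7.5]: (11.3+8.7)/2 × 1 = 10.0
  [7.5→11.5]: (8.7+3.0)/2 × 4 = 23.4
  [11.5→12.5]: (3.0+2.3)/2 × 1 = 2.65
  Sum = 243.2 ng/mL·h
Extrapolated tail: C_last / k_e = 2.3 / 0.265 = 8.679
AUC_0→∞ = 243.2 + 8.679 = 251.879 ng/mL·h

AUC = 252 ng/mL·h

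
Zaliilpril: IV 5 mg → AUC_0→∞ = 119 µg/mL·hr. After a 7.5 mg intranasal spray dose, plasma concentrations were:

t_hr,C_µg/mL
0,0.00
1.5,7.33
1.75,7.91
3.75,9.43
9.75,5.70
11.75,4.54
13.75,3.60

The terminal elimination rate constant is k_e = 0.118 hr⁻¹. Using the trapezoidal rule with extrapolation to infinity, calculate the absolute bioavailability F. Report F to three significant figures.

F = 0.667

Trapezoidal AUC_0→13.75 (intranasal spray):
  [0→1.5]: (0.00+7.33)/2 × 1.5 = 5.4975
  [1.5→1.75]: (7.33+7.91)/2 × 0.25 = 1.905
  [1.75→3.75]: (7.91+9.43)/2 × 2 = 17.34
  [3.75→9.75]: (9.43+5.70)/2 × 6 = 45.39
  [9.75→11.75]: (5.70+4.54)/2 × 2 = 10.24
  [11.75→13.75]: (4.54+3.60)/2 × 2 = 8.14
  Sum = 88.5125 µg/mL·hr
Tail: C_last/k_e = 3.60/0.118 = 30.508
AUC_0→∞ (intranasal spray) = 88.5125 + 30.508 = 119.0205 µg/mL·hr
F = (AUC_ev/D_ev)/(AUC_iv/D_iv) = (119.0205/7.5)/(119/5) = 15.8694/23.8 = 0.6668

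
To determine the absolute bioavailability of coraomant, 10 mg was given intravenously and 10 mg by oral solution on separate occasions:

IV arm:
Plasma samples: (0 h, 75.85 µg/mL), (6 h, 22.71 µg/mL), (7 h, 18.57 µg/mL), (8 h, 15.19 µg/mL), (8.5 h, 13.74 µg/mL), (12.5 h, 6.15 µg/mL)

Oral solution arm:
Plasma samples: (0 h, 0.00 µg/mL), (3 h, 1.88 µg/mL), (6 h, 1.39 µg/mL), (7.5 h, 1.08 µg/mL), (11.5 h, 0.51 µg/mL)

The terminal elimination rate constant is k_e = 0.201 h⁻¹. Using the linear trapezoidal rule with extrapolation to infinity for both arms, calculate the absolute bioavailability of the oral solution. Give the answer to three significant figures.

F = 0.0372

Trapezoidal AUC_0→12.5 (IV):
  [0→6]: (75.85+22.71)/2 × 6 = 295.68
  [6→7]: (22.71+18.57)/2 × 1 = 20.64
  [7→8]: (18.57+15.19)/2 × 1 = 16.88
  [8→8.5]: (15.19+13.74)/2 × 0.5 = 7.2325
  [8.5→12.5]: (13.74+6.15)/2 × 4 = 39.78
  Sum = 380.2125 µg/mL·h
IV tail: 6.15/0.201 = 30.597; AUC_iv,0→∞ = 380.2125 + 30.597 = 410.8095 µg/mL·h
Trapezoidal AUC_0→11.5 (oral solution):
  [0→3]: (0.00+1.88)/2 × 3 = 2.82
  [3→6]: (1.88+1.39)/2 × 3 = 4.905
  [6→7.5]: (1.39+1.08)/2 × 1.5 = 1.8525
  [7.5→11.5]: (1.08+0.51)/2 × 4 = 3.18
  Sum = 12.7575 µg/mL·h
oral solution tail: 0.51/0.201 = 2.537; AUC_ev,0→∞ = 12.7575 + 2.537 = 15.2945 µg/mL·h
F = (AUC_ev/D_ev)/(AUC_iv/D_iv) = (15.2945/10)/(410.8095/10) = 1.52945/41.08095 = 0.0372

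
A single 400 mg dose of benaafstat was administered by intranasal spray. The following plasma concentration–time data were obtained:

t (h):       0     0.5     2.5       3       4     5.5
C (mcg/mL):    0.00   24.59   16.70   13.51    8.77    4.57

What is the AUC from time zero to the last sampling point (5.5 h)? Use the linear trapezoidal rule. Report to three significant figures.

Trapezoidal AUC_0→5.5:
  [0→0.5]: (0.00+24.59)/2 × 0.5 = 6.1475
  [0.5→2.5]: (24.59+16.70)/2 × 2 = 41.29
  [2.5→3]: (16.70+13.51)/2 × 0.5 = 7.5525
  [3→4]: (13.51+8.77)/2 × 1 = 11.14
  [4→5.5]: (8.77+4.57)/2 × 1.5 = 10.005
  Sum = 76.135 mcg/mL·h

AUC = 76.1 mcg/mL·h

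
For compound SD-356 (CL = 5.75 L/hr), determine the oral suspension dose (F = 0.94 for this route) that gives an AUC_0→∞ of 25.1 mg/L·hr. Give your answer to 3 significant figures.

Dose = CL × AUC_0→∞ / F
     = 5.75 × 25.1 / 0.94 = 153.537 mg

Dose = 154 mg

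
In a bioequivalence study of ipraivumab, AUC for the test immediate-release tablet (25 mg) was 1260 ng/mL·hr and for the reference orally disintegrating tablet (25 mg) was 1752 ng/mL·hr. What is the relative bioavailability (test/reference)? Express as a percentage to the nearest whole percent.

F_rel = 72%

F_rel = (AUC_test/D_test) / (AUC_ref/D_ref)
      = (1260/25) / (1752/25)
      = 50.4 / 70.08 = 0.7192 = 71.92%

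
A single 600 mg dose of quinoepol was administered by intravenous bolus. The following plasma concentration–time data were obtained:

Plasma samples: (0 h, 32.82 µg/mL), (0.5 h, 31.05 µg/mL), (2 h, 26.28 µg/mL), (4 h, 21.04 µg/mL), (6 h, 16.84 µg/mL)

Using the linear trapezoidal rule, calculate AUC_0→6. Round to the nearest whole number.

Trapezoidal AUC_0→6:
  [0→0.5]: (32.82+31.05)/2 × 0.5 = 15.9675
  [0.5→2]: (31.05+26.28)/2 × 1.5 = 42.9975
  [2→4]: (26.28+21.04)/2 × 2 = 47.32
  [4→6]: (21.04+16.84)/2 × 2 = 37.88
  Sum = 144.165 µg/mL·h

AUC = 144 µg/mL·h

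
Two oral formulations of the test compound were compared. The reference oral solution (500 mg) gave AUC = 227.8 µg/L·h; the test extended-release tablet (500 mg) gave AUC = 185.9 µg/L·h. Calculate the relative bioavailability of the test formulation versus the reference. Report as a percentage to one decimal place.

F_rel = (AUC_test/D_test) / (AUC_ref/D_ref)
      = (185.9/500) / (227.8/500)
      = 0.3718 / 0.4556 = 0.8161 = 81.61%

F_rel = 81.6%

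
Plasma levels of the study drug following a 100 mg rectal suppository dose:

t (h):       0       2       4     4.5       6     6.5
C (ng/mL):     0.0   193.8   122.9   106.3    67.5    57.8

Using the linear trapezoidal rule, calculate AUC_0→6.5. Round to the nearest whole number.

AUC = 729 ng/mL·h

Trapezoidal AUC_0→6.5:
  [0→2]: (0.0+193.8)/2 × 2 = 193.8
  [2→4]: (193.8+122.9)/2 × 2 = 316.7
  [4→4.5]: (122.9+106.3)/2 × 0.5 = 57.3
  [4.5→6]: (106.3+67.5)/2 × 1.5 = 130.35
  [6→6.5]: (67.5+57.8)/2 × 0.5 = 31.325
  Sum = 729.475 ng/mL·h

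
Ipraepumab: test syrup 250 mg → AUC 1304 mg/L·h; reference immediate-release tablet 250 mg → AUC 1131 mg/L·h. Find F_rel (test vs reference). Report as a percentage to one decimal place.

F_rel = (AUC_test/D_test) / (AUC_ref/D_ref)
      = (1304/250) / (1131/250)
      = 5.216 / 4.524 = 1.1530 = 115.30%

F_rel = 115.3%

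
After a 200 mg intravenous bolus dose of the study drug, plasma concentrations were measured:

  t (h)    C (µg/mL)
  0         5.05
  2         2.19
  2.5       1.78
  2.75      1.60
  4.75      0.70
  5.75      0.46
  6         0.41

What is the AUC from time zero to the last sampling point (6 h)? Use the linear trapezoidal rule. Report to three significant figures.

AUC = 11.6 µg/mL·h

Trapezoidal AUC_0→6:
  [0→2]: (5.05+2.19)/2 × 2 = 7.24
  [2→2.5]: (2.19+1.78)/2 × 0.5 = 0.9925
  [2.5→2.75]: (1.78+1.60)/2 × 0.25 = 0.4225
  [2.75→4.75]: (1.60+0.70)/2 × 2 = 2.3
  [4.75→5.75]: (0.70+0.46)/2 × 1 = 0.58
  [5.75→6]: (0.46+0.41)/2 × 0.25 = 0.10875
  Sum = 11.64375 µg/mL·h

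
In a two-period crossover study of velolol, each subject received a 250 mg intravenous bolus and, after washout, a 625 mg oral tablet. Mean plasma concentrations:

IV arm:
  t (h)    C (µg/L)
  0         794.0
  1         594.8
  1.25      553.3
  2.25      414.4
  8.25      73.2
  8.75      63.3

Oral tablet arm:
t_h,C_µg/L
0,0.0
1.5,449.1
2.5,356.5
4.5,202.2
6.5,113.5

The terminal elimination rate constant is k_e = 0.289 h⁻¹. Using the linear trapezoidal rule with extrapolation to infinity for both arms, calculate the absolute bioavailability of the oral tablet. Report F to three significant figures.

F = 0.264

Trapezoidal AUC_0→8.75 (IV):
  [0→1]: (794.0+594.8)/2 × 1 = 694.4
  [1→1.25]: (594.8+553.3)/2 × 0.25 = 143.5125
  [1.25→2.25]: (553.3+414.4)/2 × 1 = 483.85
  [2.25→8.25]: (414.4+73.2)/2 × 6 = 1462.8
  [8.25→8.75]: (73.2+63.3)/2 × 0.5 = 34.125
  Sum = 2818.6875 µg/L·h
IV tail: 63.3/0.289 = 219.031; AUC_iv,0→∞ = 2818.6875 + 219.031 = 3037.7185 µg/L·h
Trapezoidal AUC_0→6.5 (oral tablet):
  [0→1.5]: (0.0+449.1)/2 × 1.5 = 336.825
  [1.5→2.5]: (449.1+356.5)/2 × 1 = 402.8
  [2.5→4.5]: (356.5+202.2)/2 × 2 = 558.7
  [4.5→6.5]: (202.2+113.5)/2 × 2 = 315.7
  Sum = 1614.025 µg/L·h
oral tablet tail: 113.5/0.289 = 392.734; AUC_ev,0→∞ = 1614.025 + 392.734 = 2006.759 µg/L·h
F = (AUC_ev/D_ev)/(AUC_iv/D_iv) = (2006.759/625)/(3037.7185/250) = 3.2108144/12.150874 = 0.2642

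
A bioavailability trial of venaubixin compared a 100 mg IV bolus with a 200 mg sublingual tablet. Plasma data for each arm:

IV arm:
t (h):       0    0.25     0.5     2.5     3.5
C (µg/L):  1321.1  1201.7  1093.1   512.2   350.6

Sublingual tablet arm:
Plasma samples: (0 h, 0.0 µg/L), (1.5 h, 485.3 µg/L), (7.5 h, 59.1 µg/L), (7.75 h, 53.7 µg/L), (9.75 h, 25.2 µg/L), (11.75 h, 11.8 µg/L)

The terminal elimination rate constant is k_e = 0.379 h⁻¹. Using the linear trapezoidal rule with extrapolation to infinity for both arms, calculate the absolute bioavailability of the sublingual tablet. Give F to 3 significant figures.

F = 0.303

Trapezoidal AUC_0→3.5 (IV):
  [0→0.25]: (1321.1+1201.7)/2 × 0.25 = 315.35
  [0.25→0.5]: (1201.7+1093.1)/2 × 0.25 = 286.85
  [0.5→2.5]: (1093.1+512.2)/2 × 2 = 1605.3
  [2.5→3.5]: (512.2+350.6)/2 × 1 = 431.4
  Sum = 2638.9 µg/L·h
IV tail: 350.6/0.379 = 925.066; AUC_iv,0→∞ = 2638.9 + 925.066 = 3563.966 µg/L·h
Trapezoidal AUC_0→11.75 (sublingual tablet):
  [0→1.5]: (0.0+485.3)/2 × 1.5 = 363.975
  [1.5→7.5]: (485.3+59.1)/2 × 6 = 1633.2
  [7.5→7.75]: (59.1+53.7)/2 × 0.25 = 14.1
  [7.75→9.75]: (53.7+25.2)/2 × 2 = 78.9
  [9.75→11.75]: (25.2+11.8)/2 × 2 = 37.0
  Sum = 2127.175 µg/L·h
sublingual tablet tail: 11.8/0.379 = 31.135; AUC_ev,0→∞ = 2127.175 + 31.135 = 2158.31 µg/L·h
F = (AUC_ev/D_ev)/(AUC_iv/D_iv) = (2158.31/200)/(3563.966/100) = 10.79155/35.63966 = 0.3028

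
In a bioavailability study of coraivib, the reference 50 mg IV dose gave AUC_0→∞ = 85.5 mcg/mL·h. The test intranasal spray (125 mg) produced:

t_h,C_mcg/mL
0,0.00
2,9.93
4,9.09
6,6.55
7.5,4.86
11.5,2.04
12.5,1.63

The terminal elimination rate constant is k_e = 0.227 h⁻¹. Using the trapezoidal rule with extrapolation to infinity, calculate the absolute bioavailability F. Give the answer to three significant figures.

Trapezoidal AUC_0→12.5 (intranasal spray):
  [0→2]: (0.00+9.93)/2 × 2 = 9.93
  [2→4]: (9.93+9.09)/2 × 2 = 19.02
  [4→6]: (9.09+6.55)/2 × 2 = 15.64
  [6→7.5]: (6.55+4.86)/2 × 1.5 = 8.5575
  [7.5→11.5]: (4.86+2.04)/2 × 4 = 13.8
  [11.5→12.5]: (2.04+1.63)/2 × 1 = 1.835
  Sum = 68.7825 mcg/mL·h
Tail: C_last/k_e = 1.63/0.227 = 7.181
AUC_0→∞ (intranasal spray) = 68.7825 + 7.181 = 75.9635 mcg/mL·h
F = (AUC_ev/D_ev)/(AUC_iv/D_iv) = (75.9635/125)/(85.5/50) = 0.607708/1.71 = 0.3554

F = 0.355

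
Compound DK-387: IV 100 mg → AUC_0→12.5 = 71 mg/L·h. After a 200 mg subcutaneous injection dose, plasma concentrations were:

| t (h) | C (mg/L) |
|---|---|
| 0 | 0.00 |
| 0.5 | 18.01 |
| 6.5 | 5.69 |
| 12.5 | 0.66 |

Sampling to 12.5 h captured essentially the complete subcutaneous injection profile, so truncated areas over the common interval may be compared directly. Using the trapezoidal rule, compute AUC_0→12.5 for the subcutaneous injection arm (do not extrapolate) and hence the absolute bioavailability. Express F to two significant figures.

F = 0.67

Trapezoidal AUC_0→12.5 (subcutaneous injection):
  [0→0.5]: (0.00+18.01)/2 × 0.5 = 4.5025
  [0.5→6.5]: (18.01+5.69)/2 × 6 = 71.1
  [6.5→12.5]: (5.69+0.66)/2 × 6 = 19.05
  Sum = 94.6525 mg/L·h
F = (AUC_ev/D_ev)/(AUC_iv/D_iv) = (94.6525/200)/(71/100) = 0.4732625/0.71 = 0.6666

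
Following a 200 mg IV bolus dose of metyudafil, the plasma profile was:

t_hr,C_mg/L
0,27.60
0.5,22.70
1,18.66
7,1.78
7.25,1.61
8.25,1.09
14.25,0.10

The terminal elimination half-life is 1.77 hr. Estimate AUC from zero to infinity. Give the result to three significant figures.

AUC = 89.8 mg/L·hr

Trapezoidal AUC_0→14.25:
  [0→0.5]: (27.60+22.70)/2 × 0.5 = 12.575
  [0.5→1]: (22.70+18.66)/2 × 0.5 = 10.34
  [1→7]: (18.66+1.78)/2 × 6 = 61.32
  [7→7.25]: (1.78+1.61)/2 × 0.25 = 0.42375
  [7.25→8.25]: (1.61+1.09)/2 × 1 = 1.35
  [8.25→14.25]: (1.09+0.10)/2 × 6 = 3.57
  Sum = 89.57875 mg/L·hr
k_e = ln2 / t½ = 0.693147 / 1.77 = 0.3916 hr^-1
Extrapolated tail: C_last / k_e = 0.10 / 0.3916 = 0.255
AUC_0→∞ = 89.57875 + 0.255 = 89.83375 mg/L·hr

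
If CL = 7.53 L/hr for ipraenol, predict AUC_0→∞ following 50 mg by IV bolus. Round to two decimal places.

AUC = 6.64 mg/L·hr

AUC_0→∞ = Dose_iv / CL
        = 50 / 7.53 = 6.64011 mg/L·hr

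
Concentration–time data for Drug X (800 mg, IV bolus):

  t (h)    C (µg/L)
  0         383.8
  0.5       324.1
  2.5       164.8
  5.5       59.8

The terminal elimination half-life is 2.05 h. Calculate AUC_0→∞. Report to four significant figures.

AUC = 1180 µg/L·h

Trapezoidal AUC_0→5.5:
  [0→0.5]: (383.8+324.1)/2 × 0.5 = 176.975
  [0.5→2.5]: (324.1+164.8)/2 × 2 = 488.9
  [2.5→5.5]: (164.8+59.8)/2 × 3 = 336.9
  Sum = 1002.775 µg/L·h
k_e = ln2 / t½ = 0.693147 / 2.05 = 0.3381 h^-1
Extrapolated tail: C_last / k_e = 59.8 / 0.3381 = 176.871
AUC_0→∞ = 1002.775 + 176.871 = 1179.646 µg/L·h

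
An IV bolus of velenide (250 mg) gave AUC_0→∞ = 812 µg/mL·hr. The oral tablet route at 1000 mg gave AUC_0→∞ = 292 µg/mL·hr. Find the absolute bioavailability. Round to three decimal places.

F = 0.090

F = (AUC_ev / D_ev) / (AUC_iv / D_iv)
  = (292/1000) / (812/250)
  = 0.292 / 3.248 = 0.0899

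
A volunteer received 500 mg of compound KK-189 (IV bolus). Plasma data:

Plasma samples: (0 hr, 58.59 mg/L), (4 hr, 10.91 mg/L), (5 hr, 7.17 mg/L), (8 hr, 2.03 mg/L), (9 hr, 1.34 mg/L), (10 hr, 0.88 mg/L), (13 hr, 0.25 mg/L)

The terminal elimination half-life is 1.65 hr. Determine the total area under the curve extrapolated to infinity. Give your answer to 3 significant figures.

AUC = 167 mg/L·hr

Trapezoidal AUC_0→13:
  [0→4]: (58.59+10.91)/2 × 4 = 139.0
  [4→5]: (10.91+7.17)/2 × 1 = 9.04
  [5→8]: (7.17+2.03)/2 × 3 = 13.8
  [8→9]: (2.03+1.34)/2 × 1 = 1.685
  [9→10]: (1.34+0.88)/2 × 1 = 1.11
  [10→13]: (0.88+0.25)/2 × 3 = 1.695
  Sum = 166.33 mg/L·hr
k_e = ln2 / t½ = 0.693147 / 1.65 = 0.4201 hr^-1
Extrapolated tail: C_last / k_e = 0.25 / 0.4201 = 0.595
AUC_0→∞ = 166.33 + 0.595 = 166.925 mg/L·hr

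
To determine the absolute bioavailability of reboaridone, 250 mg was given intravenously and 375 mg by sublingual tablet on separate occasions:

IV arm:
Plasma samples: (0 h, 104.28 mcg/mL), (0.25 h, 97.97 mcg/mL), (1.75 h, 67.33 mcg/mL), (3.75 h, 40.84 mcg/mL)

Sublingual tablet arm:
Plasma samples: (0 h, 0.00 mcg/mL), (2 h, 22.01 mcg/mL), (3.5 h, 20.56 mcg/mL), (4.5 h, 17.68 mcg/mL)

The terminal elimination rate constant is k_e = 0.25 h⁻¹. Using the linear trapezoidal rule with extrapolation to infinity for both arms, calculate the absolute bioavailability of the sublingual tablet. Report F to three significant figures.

Trapezoidal AUC_0→3.75 (IV):
  [0→0.25]: (104.28+97.97)/2 × 0.25 = 25.28125
  [0.25→1.75]: (97.97+67.33)/2 × 1.5 = 123.975
  [1.75→3.75]: (67.33+40.84)/2 × 2 = 108.17
  Sum = 257.42625 mcg/mL·h
IV tail: 40.84/0.25 = 163.360; AUC_iv,0→∞ = 257.42625 + 163.360 = 420.78625 mcg/mL·h
Trapezoidal AUC_0→4.5 (sublingual tablet):
  [0→2]: (0.00+22.01)/2 × 2 = 22.01
  [2→3.5]: (22.01+20.56)/2 × 1.5 = 31.9275
  [3.5→4.5]: (20.56+17.68)/2 × 1 = 19.12
  Sum = 73.0575 mcg/mL·h
sublingual tablet tail: 17.68/0.25 = 70.720; AUC_ev,0→∞ = 73.0575 + 70.720 = 143.7775 mcg/mL·h
F = (AUC_ev/D_ev)/(AUC_iv/D_iv) = (143.7775/375)/(420.78625/250) = 0.383407/1.683145 = 0.2278

F = 0.228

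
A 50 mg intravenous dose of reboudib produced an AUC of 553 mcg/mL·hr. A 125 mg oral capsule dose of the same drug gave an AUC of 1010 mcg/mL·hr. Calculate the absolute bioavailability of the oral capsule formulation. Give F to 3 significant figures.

F = 0.731

F = (AUC_ev / D_ev) / (AUC_iv / D_iv)
  = (1010/125) / (553/50)
  = 8.08 / 11.06 = 0.7306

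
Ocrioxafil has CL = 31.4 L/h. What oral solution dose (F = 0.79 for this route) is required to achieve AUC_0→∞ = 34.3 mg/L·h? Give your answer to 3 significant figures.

Dose = 1360 mg

Dose = CL × AUC_0→∞ / F
     = 31.4 × 34.3 / 0.79 = 1363.32 mg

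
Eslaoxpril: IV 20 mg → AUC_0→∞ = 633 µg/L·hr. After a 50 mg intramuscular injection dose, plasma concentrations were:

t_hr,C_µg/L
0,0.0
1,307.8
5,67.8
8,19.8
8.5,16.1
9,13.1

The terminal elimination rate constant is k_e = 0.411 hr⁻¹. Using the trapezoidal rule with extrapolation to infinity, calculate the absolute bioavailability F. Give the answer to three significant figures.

F = 0.685

Trapezoidal AUC_0→9 (intramuscular injection):
  [0→1]: (0.0+307.8)/2 × 1 = 153.9
  [1→5]: (307.8+67.8)/2 × 4 = 751.2
  [5→8]: (67.8+19.8)/2 × 3 = 131.4
  [8→8.5]: (19.8+16.1)/2 × 0.5 = 8.975
  [8.5→9]: (16.1+13.1)/2 × 0.5 = 7.3
  Sum = 1052.775 µg/L·hr
Tail: C_last/k_e = 13.1/0.411 = 31.873
AUC_0→∞ (intramuscular injection) = 1052.775 + 31.873 = 1084.648 µg/L·hr
F = (AUC_ev/D_ev)/(AUC_iv/D_iv) = (1084.648/50)/(633/20) = 21.69296/31.65 = 0.6854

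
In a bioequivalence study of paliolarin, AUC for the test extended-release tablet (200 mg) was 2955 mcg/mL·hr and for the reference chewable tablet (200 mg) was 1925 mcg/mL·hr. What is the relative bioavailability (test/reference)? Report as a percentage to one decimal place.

F_rel = 153.5%

F_rel = (AUC_test/D_test) / (AUC_ref/D_ref)
      = (2955/200) / (1925/200)
      = 14.775 / 9.625 = 1.5351 = 153.51%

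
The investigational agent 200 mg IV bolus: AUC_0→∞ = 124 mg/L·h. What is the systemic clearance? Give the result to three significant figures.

CL = 1.61 L/h

CL = Dose_iv / AUC_0→∞
   = 200 / 124 = 1.6129 L/h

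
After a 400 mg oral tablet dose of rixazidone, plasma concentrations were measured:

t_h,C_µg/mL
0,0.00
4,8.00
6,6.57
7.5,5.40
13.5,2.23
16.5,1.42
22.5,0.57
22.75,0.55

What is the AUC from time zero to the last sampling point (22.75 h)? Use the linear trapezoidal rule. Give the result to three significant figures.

AUC = 74.0 µg/mL·h

Trapezoidal AUC_0→22.75:
  [0→4]: (0.00+8.00)/2 × 4 = 16.0
  [4→6]: (8.00+6.57)/2 × 2 = 14.57
  [6→7.5]: (6.57+5.40)/2 × 1.5 = 8.9775
  [7.5→13.5]: (5.40+2.23)/2 × 6 = 22.89
  [13.5→16.5]: (2.23+1.42)/2 × 3 = 5.475
  [16.5→22.5]: (1.42+0.57)/2 × 6 = 5.97
  [22.5→22.75]: (0.57+0.55)/2 × 0.25 = 0.14
  Sum = 74.0225 µg/mL·h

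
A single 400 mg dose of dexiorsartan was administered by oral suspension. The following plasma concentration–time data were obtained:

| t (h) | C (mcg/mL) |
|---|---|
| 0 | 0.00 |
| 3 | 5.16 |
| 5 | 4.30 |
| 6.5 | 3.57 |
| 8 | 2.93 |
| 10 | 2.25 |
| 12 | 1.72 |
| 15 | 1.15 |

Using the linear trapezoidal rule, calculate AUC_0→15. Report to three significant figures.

AUC = 41.4 mcg/mL·h

Trapezoidal AUC_0→15:
  [0→3]: (0.00+5.16)/2 × 3 = 7.74
  [3→5]: (5.16+4.30)/2 × 2 = 9.46
  [5→6.5]: (4.30+3.57)/2 × 1.5 = 5.9025
  [6.5→8]: (3.57+2.93)/2 × 1.5 = 4.875
  [8→10]: (2.93+2.25)/2 × 2 = 5.18
  [10→12]: (2.25+1.72)/2 × 2 = 3.97
  [12→15]: (1.72+1.15)/2 × 3 = 4.305
  Sum = 41.4325 mcg/mL·h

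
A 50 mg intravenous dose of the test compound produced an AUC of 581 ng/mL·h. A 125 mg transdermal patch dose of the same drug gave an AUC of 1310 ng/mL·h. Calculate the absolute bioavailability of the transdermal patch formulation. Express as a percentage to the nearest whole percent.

F = 90%

F = (AUC_ev / D_ev) / (AUC_iv / D_iv)
  = (1310/125) / (581/50)
  = 10.48 / 11.62 = 0.9019
  = 90.19%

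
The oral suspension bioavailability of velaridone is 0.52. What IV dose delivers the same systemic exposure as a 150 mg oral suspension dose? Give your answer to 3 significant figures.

D_iv = 78.0 mg

Systemic exposure from an extravascular dose = F × D_ev, so the equivalent IV dose is F × D_ev.
D_iv = F × D_ev = 0.52 × 150 = 78 mg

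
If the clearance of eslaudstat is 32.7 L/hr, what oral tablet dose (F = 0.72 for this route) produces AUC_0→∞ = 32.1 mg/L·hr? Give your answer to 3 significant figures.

Dose = 1460 mg

Dose = CL × AUC_0→∞ / F
     = 32.7 × 32.1 / 0.72 = 1457.875 mg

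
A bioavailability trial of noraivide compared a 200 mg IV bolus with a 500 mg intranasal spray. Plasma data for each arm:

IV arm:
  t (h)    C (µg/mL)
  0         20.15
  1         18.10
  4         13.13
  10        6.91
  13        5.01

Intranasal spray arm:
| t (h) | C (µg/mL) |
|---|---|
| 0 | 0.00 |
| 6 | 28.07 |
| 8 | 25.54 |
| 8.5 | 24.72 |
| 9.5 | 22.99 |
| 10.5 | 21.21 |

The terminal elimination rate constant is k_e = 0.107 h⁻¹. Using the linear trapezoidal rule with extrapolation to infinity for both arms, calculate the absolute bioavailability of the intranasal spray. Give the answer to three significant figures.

F = 0.827

Trapezoidal AUC_0→13 (IV):
  [0→1]: (20.15+18.10)/2 × 1 = 19.125
  [1→4]: (18.10+13.13)/2 × 3 = 46.845
  [4→10]: (13.13+6.91)/2 × 6 = 60.12
  [10→13]: (6.91+5.01)/2 × 3 = 17.88
  Sum = 143.97 µg/mL·h
IV tail: 5.01/0.107 = 46.822; AUC_iv,0→∞ = 143.97 + 46.822 = 190.792 µg/mL·h
Trapezoidal AUC_0→10.5 (intranasal spray):
  [0→6]: (0.00+28.07)/2 × 6 = 84.21
  [6→8]: (28.07+25.54)/2 × 2 = 53.61
  [8→8.5]: (25.54+24.72)/2 × 0.5 = 12.565
  [8.5→9.5]: (24.72+22.99)/2 × 1 = 23.855
  [9.5→10.5]: (22.99+21.21)/2 × 1 = 22.1
  Sum = 196.34 µg/mL·h
intranasal spray tail: 21.21/0.107 = 198.224; AUC_ev,0→∞ = 196.34 + 198.224 = 394.564 µg/mL·h
F = (AUC_ev/D_ev)/(AUC_iv/D_iv) = (394.564/500)/(190.792/200) = 0.789128/0.95396 = 0.8272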